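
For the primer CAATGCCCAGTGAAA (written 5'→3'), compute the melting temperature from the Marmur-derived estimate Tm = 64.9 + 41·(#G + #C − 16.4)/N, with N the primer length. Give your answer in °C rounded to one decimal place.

Base counts: A=6, T=2, G=3, C=4; G+C = 7, N = 15.
Tm = 64.9 + 41·(7 − 16.4)/15 = 64.9 + -385.40/15 = 39.2°C.

39.2°C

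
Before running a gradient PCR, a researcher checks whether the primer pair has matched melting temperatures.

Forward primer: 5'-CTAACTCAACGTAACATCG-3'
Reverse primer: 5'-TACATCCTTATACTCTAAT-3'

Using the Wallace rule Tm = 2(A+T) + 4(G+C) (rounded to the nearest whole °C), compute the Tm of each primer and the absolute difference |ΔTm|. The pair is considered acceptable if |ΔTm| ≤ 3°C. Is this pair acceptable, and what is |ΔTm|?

Forward: A=7 T=4 G=2 C=6 → Tm = 2·11 + 4·8 = 54°C.
Reverse: A=6 T=8 G=0 C=5 → Tm = 2·14 + 4·5 = 48°C.
|ΔTm| = |54 − 48| = 6°C, > 3°C.

|ΔTm| = 6°C; the pair is not acceptable.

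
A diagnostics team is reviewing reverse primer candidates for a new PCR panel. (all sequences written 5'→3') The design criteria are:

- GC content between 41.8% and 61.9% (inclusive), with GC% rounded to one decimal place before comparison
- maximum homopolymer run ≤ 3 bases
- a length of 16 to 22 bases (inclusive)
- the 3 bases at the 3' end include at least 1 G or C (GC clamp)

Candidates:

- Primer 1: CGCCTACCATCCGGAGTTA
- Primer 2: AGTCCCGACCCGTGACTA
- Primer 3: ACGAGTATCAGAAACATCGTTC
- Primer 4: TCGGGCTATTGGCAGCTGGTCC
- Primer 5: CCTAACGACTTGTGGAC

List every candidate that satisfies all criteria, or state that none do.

Primer 2 and Primer 5.

Primer 1 (19 nt, A=4 T=4 G=4 C=7): GC 11/19 = 57.9% ✓; longest run = 2 ✓; length 19 ✓; 3' end TTA has 0 G/C, need ≥1 ✗ — fails.
Primer 2 (18 nt, A=4 T=3 G=4 C=7): GC 11/18 = 61.1% ✓; longest run = 3 ✓; length 18 ✓; 3' end CTA has 1 G/C ✓ — passes.
Primer 3 (22 nt, A=8 T=5 G=4 C=5): GC 9/22 = 40.9%, outside 41.8–61.9% ✗; longest run = 3 ✓; length 22 ✓; 3' end TTC has 1 G/C ✓ — fails.
Primer 4 (22 nt, A=2 T=6 G=8 C=6): GC 14/22 = 63.6%, outside 41.8–61.9% ✗; longest run = 3 ✓; length 22 ✓; 3' end TCC has 2 G/C ✓ — fails.
Primer 5 (17 nt, A=4 T=4 G=4 C=5): GC 9/17 = 52.9% ✓; longest run = 2 ✓; length 17 ✓; 3' end GAC has 2 G/C ✓ — passes.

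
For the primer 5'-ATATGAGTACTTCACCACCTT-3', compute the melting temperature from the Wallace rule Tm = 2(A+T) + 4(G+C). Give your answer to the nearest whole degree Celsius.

58°C

Base counts: A=6, T=7, G=2, C=6 (length 21).
Tm = 2·(6+7) + 4·(2+6) = 2·13 + 4·8 = 26 + 32 = 58°C.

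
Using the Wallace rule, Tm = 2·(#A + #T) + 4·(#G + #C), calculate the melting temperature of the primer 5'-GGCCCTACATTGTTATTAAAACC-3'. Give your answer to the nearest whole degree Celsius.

Base counts: A=7, T=7, G=3, C=6 (length 23).
Tm = 2·(7+7) + 4·(3+6) = 2·14 + 4·9 = 28 + 36 = 64°C.

64°C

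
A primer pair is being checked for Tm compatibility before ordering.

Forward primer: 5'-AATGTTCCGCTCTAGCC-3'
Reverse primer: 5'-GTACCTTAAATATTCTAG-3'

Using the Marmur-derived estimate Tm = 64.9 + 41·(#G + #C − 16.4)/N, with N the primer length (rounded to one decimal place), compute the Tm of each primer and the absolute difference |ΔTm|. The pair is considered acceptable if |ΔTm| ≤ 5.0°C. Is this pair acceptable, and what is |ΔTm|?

Forward: G+C = 9, N = 17 → Tm = 64.9 + 41·(9 − 16.4)/17 = 47.1°C.
Reverse: G+C = 5, N = 18 → Tm = 64.9 + 41·(5 − 16.4)/18 = 38.9°C.
|ΔTm| = |47.1 − 38.9| = 8.2°C, > 5.0°C.

|ΔTm| = 8.2°C; the pair is not acceptable.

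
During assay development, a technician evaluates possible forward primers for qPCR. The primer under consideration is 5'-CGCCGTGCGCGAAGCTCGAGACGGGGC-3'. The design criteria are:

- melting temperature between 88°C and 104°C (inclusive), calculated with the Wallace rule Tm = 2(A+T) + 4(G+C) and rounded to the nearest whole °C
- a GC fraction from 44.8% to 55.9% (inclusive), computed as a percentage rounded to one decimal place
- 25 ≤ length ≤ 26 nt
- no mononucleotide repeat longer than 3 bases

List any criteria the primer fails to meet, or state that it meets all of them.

Base counts: A=4, T=2, G=12, C=9 (length 27).
Tm: Tm = 2·6 + 4·21 = 96°C ✓
GC content: GC 21/27 = 77.8%, outside 44.8–55.9% ✗
length: length 27, outside 25–26 ✗
homopolymer run: longest run = 4, exceeds 3 ✗

Fails: GC content, length, homopolymer run.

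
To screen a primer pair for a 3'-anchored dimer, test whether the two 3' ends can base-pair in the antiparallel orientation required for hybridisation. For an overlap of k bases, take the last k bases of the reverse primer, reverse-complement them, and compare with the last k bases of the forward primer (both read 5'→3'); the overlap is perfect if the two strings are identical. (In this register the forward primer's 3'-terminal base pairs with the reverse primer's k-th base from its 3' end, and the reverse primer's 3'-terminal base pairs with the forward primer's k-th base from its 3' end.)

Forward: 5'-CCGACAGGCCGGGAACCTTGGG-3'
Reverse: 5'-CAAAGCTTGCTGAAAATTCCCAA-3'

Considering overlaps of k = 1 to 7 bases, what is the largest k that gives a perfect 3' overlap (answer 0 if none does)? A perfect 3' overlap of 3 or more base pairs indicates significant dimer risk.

Longest perfect overlap: 5 complementary base pairs; significant dimer risk (threshold 3).

Last 7 bases (5'→3') — forward …CCTTGGG, reverse …TTCCCAA.
Reverse complement of the reverse primer's last 7 bases: TTGGGAA; its first k bases are the reverse complement of the reverse primer's last k bases, so a perfect k-base overlap needs the forward primer's last k bases to equal them.
Comparing (forward last k vs required): k=1: G vs T ✗; k=2: GG vs TT ✗; k=3: GGG vs TTG ✗; k=4: TGGG vs TTGG ✗; k=5: TTGGG vs TTGGG ✓; k=6: CTTGGG vs TTGGGA ✗; k=7: CCTTGGG vs TTGGGAA ✗.
Only k = 5 is perfect, so the longest perfect 3' overlap is 5.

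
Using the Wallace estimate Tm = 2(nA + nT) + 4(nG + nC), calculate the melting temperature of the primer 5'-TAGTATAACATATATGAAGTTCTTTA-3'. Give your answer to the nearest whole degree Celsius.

62°C

Base counts: A=10, T=11, G=3, C=2 (length 26).
Tm = 2·(10+11) + 4·(3+2) = 2·21 + 4·5 = 42 + 20 = 62°C.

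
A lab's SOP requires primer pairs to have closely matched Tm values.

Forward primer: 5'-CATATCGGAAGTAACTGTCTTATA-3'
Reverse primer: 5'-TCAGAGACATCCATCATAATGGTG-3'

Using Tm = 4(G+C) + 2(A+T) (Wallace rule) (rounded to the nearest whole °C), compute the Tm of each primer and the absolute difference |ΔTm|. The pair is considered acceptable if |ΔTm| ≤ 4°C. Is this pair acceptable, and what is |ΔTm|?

Forward: A=8 T=8 G=4 C=4 → Tm = 2·16 + 4·8 = 64°C.
Reverse: A=8 T=6 G=5 C=5 → Tm = 2·14 + 4·10 = 68°C.
|ΔTm| = |64 − 68| = 4°C, ≤ 4°C.

|ΔTm| = 4°C; the pair is acceptable.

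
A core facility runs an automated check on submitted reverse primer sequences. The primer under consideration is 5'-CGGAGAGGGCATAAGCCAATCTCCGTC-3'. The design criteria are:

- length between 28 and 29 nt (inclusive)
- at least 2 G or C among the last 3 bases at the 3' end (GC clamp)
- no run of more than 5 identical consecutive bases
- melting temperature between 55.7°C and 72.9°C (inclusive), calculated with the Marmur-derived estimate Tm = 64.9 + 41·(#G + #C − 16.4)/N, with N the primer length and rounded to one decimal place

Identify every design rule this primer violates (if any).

Fails: length.

Base counts: A=7, T=4, G=8, C=8 (length 27).
length: length 27, outside 28–29 ✗
GC clamp: 3' end GTC has 2 G/C ✓
homopolymer run: longest run = 3 ✓
Tm: Tm = 64.9 + 41·(16 − 16.4)/27 = 64.3°C ✓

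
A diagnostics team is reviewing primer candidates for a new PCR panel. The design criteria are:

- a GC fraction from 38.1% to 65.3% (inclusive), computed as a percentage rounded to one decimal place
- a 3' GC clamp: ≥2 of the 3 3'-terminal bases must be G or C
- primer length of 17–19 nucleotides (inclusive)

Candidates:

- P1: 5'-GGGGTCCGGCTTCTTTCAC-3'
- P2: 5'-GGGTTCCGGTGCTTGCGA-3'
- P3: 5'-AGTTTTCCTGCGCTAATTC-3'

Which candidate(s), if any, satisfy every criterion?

P1 (19 nt, A=1 T=6 G=6 C=6): GC 12/19 = 63.2% ✓; 3' end CAC has 2 G/C ✓; length 19 ✓ — passes.
P2 (18 nt, A=1 T=5 G=8 C=4): GC 12/18 = 66.7%, outside 38.1–65.3% ✗; 3' end CGA has 2 G/C ✓; length 18 ✓ — fails.
P3 (19 nt, A=3 T=8 G=3 C=5): GC 8/19 = 42.1% ✓; 3' end TTC has 1 G/C, need ≥2 ✗; length 19 ✓ — fails.

P1 only.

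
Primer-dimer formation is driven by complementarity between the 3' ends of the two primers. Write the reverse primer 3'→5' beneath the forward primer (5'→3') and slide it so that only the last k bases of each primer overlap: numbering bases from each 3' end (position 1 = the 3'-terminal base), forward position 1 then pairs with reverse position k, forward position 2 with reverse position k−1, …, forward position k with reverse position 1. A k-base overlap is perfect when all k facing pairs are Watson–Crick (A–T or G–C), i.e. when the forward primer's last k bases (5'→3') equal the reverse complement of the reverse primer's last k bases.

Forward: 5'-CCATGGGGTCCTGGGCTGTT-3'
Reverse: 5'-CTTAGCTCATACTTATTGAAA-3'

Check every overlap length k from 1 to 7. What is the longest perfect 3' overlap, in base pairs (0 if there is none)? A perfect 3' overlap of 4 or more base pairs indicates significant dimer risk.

Last 7 bases (5'→3') — forward …GGCTGTT, reverse …ATTGAAA.
Reverse complement of the reverse primer's last 7 bases: TTTCAAT; its first k bases are the reverse complement of the reverse primer's last k bases, so a perfect k-base overlap needs the forward primer's last k bases to equal them.
Comparing (forward last k vs required): k=1: T vs T ✓; k=2: TT vs TT ✓; k=3: GTT vs TTT ✗; k=4: TGTT vs TTTC ✗; k=5: CTGTT vs TTTCA ✗; k=6: GCTGTT vs TTTCAA ✗; k=7: GGCTGTT vs TTTCAAT ✗.
Perfect overlaps at k = 1, 2; the largest is 2.

Longest perfect overlap: 2 complementary base pairs; below the dimer-risk threshold (threshold 4).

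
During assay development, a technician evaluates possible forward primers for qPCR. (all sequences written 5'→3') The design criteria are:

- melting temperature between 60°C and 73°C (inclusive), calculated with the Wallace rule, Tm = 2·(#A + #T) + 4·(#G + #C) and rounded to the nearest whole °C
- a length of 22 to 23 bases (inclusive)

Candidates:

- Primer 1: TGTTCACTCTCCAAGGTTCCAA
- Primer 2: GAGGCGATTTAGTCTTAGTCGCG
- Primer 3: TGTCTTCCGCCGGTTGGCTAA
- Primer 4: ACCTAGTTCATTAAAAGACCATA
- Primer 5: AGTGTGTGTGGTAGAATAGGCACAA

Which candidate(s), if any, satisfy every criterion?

Primer 1 (22 nt, A=5 T=7 G=3 C=7): Tm = 2·12 + 4·10 = 64°C ✓; length 22 ✓ — passes.
Primer 2 (23 nt, A=4 T=7 G=8 C=4): Tm = 2·11 + 4·12 = 70°C ✓; length 23 ✓ — passes.
Primer 3 (21 nt, A=2 T=7 G=6 C=6): Tm = 2·9 + 4·12 = 66°C ✓; length 21, outside 22–23 ✗ — fails.
Primer 4 (23 nt, A=10 T=6 G=2 C=5): Tm = 2·16 + 4·7 = 60°C ✓; length 23 ✓ — passes.
Primer 5 (25 nt, A=8 T=6 G=9 C=2): Tm = 2·14 + 4·11 = 72°C ✓; length 25, outside 22–23 ✗ — fails.

Primer 1, Primer 2 and Primer 4.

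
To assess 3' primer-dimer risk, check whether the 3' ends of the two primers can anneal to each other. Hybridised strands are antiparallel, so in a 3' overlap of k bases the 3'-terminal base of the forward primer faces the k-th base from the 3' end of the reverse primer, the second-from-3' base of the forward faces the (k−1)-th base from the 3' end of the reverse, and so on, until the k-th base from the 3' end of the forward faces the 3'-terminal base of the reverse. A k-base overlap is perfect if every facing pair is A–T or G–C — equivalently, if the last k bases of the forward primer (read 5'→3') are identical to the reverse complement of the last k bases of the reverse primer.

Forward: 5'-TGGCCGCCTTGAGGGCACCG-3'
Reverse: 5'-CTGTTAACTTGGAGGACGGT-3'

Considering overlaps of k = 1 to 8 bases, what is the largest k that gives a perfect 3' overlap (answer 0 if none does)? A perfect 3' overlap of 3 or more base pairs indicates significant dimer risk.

Longest perfect overlap: 4 complementary base pairs; significant dimer risk (threshold 3).

Last 8 bases (5'→3') — forward …GGGCACCG, reverse …AGGACGGT.
Reverse complement of the reverse primer's last 8 bases: ACCGTCCT; its first k bases are the reverse complement of the reverse primer's last k bases, so a perfect k-base overlap needs the forward primer's last k bases to equal them.
Comparing (forward last k vs required): k=1: G vs A ✗; k=2: CG vs AC ✗; k=3: CCG vs ACC ✗; k=4: ACCG vs ACCG ✓; k=5: CACCG vs ACCGT ✗; k=6: GCACCG vs ACCGTC ✗; k=7: GGCACCG vs ACCGTCC ✗; k=8: GGGCACCG vs ACCGTCCT ✗.
Only k = 4 is perfect, so the longest perfect 3' overlap is 4.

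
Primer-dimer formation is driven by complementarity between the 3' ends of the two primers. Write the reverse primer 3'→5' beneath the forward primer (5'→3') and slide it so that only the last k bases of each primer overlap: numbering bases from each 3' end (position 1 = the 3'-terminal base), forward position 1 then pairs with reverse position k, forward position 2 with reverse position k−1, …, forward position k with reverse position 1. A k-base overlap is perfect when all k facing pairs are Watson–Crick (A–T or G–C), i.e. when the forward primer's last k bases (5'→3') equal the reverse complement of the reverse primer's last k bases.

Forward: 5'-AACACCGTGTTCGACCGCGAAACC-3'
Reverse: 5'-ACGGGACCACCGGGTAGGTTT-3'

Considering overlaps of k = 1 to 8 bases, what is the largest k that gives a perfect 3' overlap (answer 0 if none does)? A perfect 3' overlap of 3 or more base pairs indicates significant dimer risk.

Last 8 bases (5'→3') — forward …GCGAAACC, reverse …GTAGGTTT.
Reverse complement of the reverse primer's last 8 bases: AAACCTAC; its first k bases are the reverse complement of the reverse primer's last k bases, so a perfect k-base overlap needs the forward primer's last k bases to equal them.
Comparing (forward last k vs required): k=1: C vs A ✗; k=2: CC vs AA ✗; k=3: ACC vs AAA ✗; k=4: AACC vs AAAC ✗; k=5: AAACC vs AAACC ✓; k=6: GAAACC vs AAACCT ✗; k=7: CGAAACC vs AAACCTA ✗; k=8: GCGAAACC vs AAACCTAC ✗.
Only k = 5 is perfect, so the longest perfect 3' overlap is 5.

Longest perfect overlap: 5 complementary base pairs; significant dimer risk (threshold 3).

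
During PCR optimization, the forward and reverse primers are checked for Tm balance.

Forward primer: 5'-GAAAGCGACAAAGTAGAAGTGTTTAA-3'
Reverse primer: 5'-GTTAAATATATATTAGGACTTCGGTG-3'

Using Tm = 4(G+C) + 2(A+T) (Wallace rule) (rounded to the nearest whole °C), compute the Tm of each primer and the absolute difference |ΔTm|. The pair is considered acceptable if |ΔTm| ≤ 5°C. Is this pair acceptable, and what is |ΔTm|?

Forward: A=12 T=5 G=7 C=2 → Tm = 2·17 + 4·9 = 70°C.
Reverse: A=8 T=10 G=6 C=2 → Tm = 2·18 + 4·8 = 68°C.
|ΔTm| = |70 − 68| = 2°C, ≤ 5°C.

|ΔTm| = 2°C; the pair is acceptable.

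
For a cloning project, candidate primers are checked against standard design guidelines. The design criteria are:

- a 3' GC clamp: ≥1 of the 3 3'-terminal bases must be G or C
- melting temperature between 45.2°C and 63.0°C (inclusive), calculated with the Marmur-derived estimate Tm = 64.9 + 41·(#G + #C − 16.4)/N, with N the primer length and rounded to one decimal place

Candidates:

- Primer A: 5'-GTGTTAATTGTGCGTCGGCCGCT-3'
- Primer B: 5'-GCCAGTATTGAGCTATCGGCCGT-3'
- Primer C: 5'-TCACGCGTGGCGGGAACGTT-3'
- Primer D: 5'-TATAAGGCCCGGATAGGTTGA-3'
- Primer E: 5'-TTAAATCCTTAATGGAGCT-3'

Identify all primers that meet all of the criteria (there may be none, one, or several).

Primer A (23 nt, A=2 T=8 G=8 C=5): 3' end GCT has 2 G/C ✓; Tm = 64.9 + 41·(13 − 16.4)/23 = 58.8°C ✓ — passes.
Primer B (23 nt, A=4 T=6 G=7 C=6): 3' end CGT has 2 G/C ✓; Tm = 64.9 + 41·(13 − 16.4)/23 = 58.8°C ✓ — passes.
Primer C (20 nt, A=3 T=4 G=8 C=5): 3' end GTT has 1 G/C ✓; Tm = 64.9 + 41·(13 − 16.4)/20 = 57.9°C ✓ — passes.
Primer D (21 nt, A=6 T=5 G=7 C=3): 3' end TGA has 1 G/C ✓; Tm = 64.9 + 41·(10 − 16.4)/21 = 52.4°C ✓ — passes.
Primer E (19 nt, A=6 T=7 G=3 C=3): 3' end GCT has 2 G/C ✓; Tm = 64.9 + 41·(6 − 16.4)/19 = 42.5°C, outside 45.2–63.0°C ✗ — fails.

Primer A, Primer B, Primer C and Primer D.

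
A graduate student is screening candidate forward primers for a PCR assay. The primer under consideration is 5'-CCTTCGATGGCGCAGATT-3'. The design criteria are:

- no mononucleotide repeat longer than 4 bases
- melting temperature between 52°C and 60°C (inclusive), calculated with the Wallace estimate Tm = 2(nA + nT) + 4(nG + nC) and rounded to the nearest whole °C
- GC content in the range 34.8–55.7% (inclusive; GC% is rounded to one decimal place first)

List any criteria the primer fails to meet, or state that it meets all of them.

Meets all criteria.

Base counts: A=3, T=5, G=5, C=5 (length 18).
homopolymer run: longest run = 2 ✓
Tm: Tm = 2·8 + 4·10 = 56°C ✓
GC content: GC 10/18 = 55.6% ✓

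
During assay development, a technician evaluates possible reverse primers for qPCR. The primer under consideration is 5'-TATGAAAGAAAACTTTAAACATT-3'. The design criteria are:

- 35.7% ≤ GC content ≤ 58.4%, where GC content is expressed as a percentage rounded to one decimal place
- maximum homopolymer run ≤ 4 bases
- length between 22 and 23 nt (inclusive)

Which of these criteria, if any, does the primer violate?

Base counts: A=12, T=7, G=2, C=2 (length 23).
GC content: GC 4/23 = 17.4%, outside 35.7–58.4% ✗
homopolymer run: longest run = 4 ✓
length: length 23 ✓

Fails: GC content.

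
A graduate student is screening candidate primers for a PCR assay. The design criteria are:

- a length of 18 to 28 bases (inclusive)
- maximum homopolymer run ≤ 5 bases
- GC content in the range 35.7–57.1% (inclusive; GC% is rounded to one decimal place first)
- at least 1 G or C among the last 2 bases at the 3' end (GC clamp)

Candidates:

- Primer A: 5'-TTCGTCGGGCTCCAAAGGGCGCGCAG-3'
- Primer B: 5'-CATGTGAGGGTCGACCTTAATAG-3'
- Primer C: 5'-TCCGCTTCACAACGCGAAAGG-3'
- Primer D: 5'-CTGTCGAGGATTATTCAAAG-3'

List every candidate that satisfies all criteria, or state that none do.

Primer B, Primer C and Primer D.

Primer A (26 nt, A=4 T=4 G=10 C=8): length 26 ✓; longest run = 3 ✓; GC 18/26 = 69.2%, outside 35.7–57.1% ✗; 3' end AG has 1 G/C ✓ — fails.
Primer B (23 nt, A=6 T=6 G=7 C=4): length 23 ✓; longest run = 3 ✓; GC 11/23 = 47.8% ✓; 3' end AG has 1 G/C ✓ — passes.
Primer C (21 nt, A=6 T=3 G=5 C=7): length 21 ✓; longest run = 3 ✓; GC 12/21 = 57.1% ✓; 3' end GG has 2 G/C ✓ — passes.
Primer D (20 nt, A=6 T=6 G=5 C=3): length 20 ✓; longest run = 3 ✓; GC 8/20 = 40.0% ✓; 3' end AG has 1 G/C ✓ — passes.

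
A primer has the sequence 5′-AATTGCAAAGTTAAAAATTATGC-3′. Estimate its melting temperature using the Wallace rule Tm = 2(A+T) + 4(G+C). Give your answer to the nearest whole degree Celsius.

Base counts: A=11, T=7, G=3, C=2 (length 23).
Tm = 2·(11+7) + 4·(3+2) = 2·18 + 4·5 = 36 + 20 = 56°C.

56°C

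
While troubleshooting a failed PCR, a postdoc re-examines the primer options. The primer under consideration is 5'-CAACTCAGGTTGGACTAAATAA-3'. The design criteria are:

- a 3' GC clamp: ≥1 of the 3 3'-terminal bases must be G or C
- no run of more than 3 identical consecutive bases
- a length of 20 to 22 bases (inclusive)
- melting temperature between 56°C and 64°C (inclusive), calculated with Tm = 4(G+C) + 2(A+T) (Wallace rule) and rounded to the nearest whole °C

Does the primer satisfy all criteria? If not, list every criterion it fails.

Fails: GC clamp.

Base counts: A=9, T=5, G=4, C=4 (length 22).
GC clamp: 3' end TAA has 0 G/C, need ≥1 ✗
homopolymer run: longest run = 3 ✓
length: length 22 ✓
Tm: Tm = 2·14 + 4·8 = 60°C ✓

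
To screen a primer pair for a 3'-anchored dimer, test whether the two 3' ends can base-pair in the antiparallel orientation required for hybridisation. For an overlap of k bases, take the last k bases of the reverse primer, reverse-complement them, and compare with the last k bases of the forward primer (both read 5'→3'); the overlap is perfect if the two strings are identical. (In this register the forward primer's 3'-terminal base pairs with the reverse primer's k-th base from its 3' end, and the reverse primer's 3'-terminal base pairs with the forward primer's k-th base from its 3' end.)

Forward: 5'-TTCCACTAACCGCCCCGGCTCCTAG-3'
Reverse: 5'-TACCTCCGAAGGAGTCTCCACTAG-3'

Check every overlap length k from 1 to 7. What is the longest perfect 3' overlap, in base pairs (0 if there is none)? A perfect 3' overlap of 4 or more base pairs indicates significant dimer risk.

Last 7 bases (5'→3') — forward …CTCCTAG, reverse …CCACTAG.
Reverse complement of the reverse primer's last 7 bases: CTAGTGG; its first k bases are the reverse complement of the reverse primer's last k bases, so a perfect k-base overlap needs the forward primer's last k bases to equal them.
Comparing (forward last k vs required): k=1: G vs C ✗; k=2: AG vs CT ✗; k=3: TAG vs CTA ✗; k=4: CTAG vs CTAG ✓; k=5: CCTAG vs CTAGT ✗; k=6: TCCTAG vs CTAGTG ✗; k=7: CTCCTAG vs CTAGTGG ✗.
Only k = 4 is perfect, so the longest perfect 3' overlap is 4.

Longest perfect overlap: 4 complementary base pairs; significant dimer risk (threshold 4).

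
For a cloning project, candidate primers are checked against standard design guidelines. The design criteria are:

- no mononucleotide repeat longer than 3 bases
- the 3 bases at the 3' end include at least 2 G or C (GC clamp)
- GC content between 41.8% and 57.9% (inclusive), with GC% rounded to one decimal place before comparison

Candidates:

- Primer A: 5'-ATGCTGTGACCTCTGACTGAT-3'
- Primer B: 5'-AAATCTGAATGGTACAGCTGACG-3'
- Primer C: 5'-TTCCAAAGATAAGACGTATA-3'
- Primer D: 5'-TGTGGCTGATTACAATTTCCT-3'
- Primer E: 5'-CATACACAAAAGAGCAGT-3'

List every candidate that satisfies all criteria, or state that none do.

Primer B only.

Primer A (21 nt, A=4 T=7 G=5 C=5): longest run = 2 ✓; 3' end GAT has 1 G/C, need ≥2 ✗; GC 10/21 = 47.6% ✓ — fails.
Primer B (23 nt, A=8 T=5 G=6 C=4): longest run = 3 ✓; 3' end ACG has 2 G/C ✓; GC 10/23 = 43.5% ✓ — passes.
Primer C (20 nt, A=9 T=5 G=3 C=3): longest run = 3 ✓; 3' end ATA has 0 G/C, need ≥2 ✗; GC 6/20 = 30.0%, outside 41.8–57.9% ✗ — fails.
Primer D (21 nt, A=4 T=9 G=4 C=4): longest run = 3 ✓; 3' end CCT has 2 G/C ✓; GC 8/21 = 38.1%, outside 41.8–57.9% ✗ — fails.
Primer E (18 nt, A=9 T=2 G=3 C=4): longest run = 4, exceeds 3 ✗; 3' end AGT has 1 G/C, need ≥2 ✗; GC 7/18 = 38.9%, outside 41.8–57.9% ✗ — fails.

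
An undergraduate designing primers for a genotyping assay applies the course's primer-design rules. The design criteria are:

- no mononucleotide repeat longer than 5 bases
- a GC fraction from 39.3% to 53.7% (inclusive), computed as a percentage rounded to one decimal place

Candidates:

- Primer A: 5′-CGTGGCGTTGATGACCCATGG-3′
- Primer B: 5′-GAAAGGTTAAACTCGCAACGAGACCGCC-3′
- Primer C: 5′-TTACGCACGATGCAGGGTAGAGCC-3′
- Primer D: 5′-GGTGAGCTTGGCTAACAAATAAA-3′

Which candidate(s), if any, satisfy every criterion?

Primer B only.

Primer A (21 nt, A=3 T=5 G=8 C=5): longest run = 3 ✓; GC 13/21 = 61.9%, outside 39.3–53.7% ✗ — fails.
Primer B (28 nt, A=10 T=3 G=7 C=8): longest run = 3 ✓; GC 15/28 = 53.6% ✓ — passes.
Primer C (24 nt, A=6 T=4 G=8 C=6): longest run = 3 ✓; GC 14/24 = 58.3%, outside 39.3–53.7% ✗ — fails.
Primer D (23 nt, A=9 T=5 G=6 C=3): longest run = 3 ✓; GC 9/23 = 39.1%, outside 39.3–53.7% ✗ — fails.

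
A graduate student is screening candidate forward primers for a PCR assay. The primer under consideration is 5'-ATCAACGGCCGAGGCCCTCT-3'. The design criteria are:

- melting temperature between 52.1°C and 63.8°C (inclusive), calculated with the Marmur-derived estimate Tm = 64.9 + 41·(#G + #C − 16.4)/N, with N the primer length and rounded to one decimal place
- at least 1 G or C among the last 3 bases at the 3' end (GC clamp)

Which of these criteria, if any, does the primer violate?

Base counts: A=4, T=3, G=5, C=8 (length 20).
Tm: Tm = 64.9 + 41·(13 − 16.4)/20 = 57.9°C ✓
GC clamp: 3' end TCT has 1 G/C ✓

Meets all criteria.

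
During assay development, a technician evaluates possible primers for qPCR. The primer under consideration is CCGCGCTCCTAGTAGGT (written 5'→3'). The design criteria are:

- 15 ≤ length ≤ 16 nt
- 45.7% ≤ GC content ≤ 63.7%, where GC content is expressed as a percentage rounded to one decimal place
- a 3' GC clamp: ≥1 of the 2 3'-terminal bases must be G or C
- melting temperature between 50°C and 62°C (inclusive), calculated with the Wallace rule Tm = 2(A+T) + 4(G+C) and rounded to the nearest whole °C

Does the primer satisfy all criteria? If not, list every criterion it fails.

Base counts: A=2, T=4, G=5, C=6 (length 17).
length: length 17, outside 15–16 ✗
GC content: GC 11/17 = 64.7%, outside 45.7–63.7% ✗
GC clamp: 3' end GT has 1 G/C ✓
Tm: Tm = 2·6 + 4·11 = 56°C ✓

Fails: length, GC content.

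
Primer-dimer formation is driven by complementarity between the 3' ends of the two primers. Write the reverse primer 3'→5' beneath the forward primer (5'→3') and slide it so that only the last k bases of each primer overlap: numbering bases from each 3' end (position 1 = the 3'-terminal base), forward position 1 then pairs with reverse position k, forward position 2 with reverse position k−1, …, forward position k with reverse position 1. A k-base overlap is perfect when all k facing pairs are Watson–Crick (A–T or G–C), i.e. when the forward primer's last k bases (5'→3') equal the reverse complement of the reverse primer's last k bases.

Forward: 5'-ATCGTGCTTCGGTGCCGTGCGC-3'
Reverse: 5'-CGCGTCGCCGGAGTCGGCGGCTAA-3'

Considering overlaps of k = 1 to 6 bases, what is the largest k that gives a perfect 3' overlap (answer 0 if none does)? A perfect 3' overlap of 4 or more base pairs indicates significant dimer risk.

Last 6 bases (5'→3') — forward …GTGCGC, reverse …GGCTAA.
Reverse complement of the reverse primer's last 6 bases: TTAGCC; its first k bases are the reverse complement of the reverse primer's last k bases, so a perfect k-base overlap needs the forward primer's last k bases to equal them.
Comparing (forward last k vs required): k=1: C vs T ✗; k=2: GC vs TT ✗; k=3: CGC vs TTA ✗; k=4: GCGC vs TTAG ✗; k=5: TGCGC vs TTAGC ✗; k=6: GTGCGC vs TTAGCC ✗.
No overlap length from 1 to 6 is perfect, so the longest perfect 3' overlap is 0.

Longest perfect overlap: 0 complementary base pairs; below the dimer-risk threshold (threshold 4).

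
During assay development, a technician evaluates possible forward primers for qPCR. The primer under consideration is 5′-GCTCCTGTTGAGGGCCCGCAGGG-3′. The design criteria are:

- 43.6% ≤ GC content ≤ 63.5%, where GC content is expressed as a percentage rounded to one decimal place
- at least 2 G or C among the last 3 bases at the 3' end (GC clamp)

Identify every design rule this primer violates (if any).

Base counts: A=2, T=4, G=10, C=7 (length 23).
GC content: GC 17/23 = 73.9%, outside 43.6–63.5% ✗
GC clamp: 3' end GGG has 3 G/C ✓

Fails: GC content.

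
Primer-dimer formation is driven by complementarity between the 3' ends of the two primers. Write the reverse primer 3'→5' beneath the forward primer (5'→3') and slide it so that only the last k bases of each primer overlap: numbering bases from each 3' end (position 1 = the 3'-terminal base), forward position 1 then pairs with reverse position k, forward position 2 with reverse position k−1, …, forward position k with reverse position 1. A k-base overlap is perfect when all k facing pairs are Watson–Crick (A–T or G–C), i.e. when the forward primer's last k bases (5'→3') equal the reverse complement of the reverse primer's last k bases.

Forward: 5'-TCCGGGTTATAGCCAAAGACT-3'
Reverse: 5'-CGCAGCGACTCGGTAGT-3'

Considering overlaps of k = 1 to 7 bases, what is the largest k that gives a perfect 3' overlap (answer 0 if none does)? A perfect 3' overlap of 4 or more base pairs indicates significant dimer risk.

Longest perfect overlap: 3 complementary base pairs; below the dimer-risk threshold (threshold 4).

Last 7 bases (5'→3') — forward …AAAGACT, reverse …CGGTAGT.
Reverse complement of the reverse primer's last 7 bases: ACTACCG; its first k bases are the reverse complement of the reverse primer's last k bases, so a perfect k-base overlap needs the forward primer's last k bases to equal them.
Comparing (forward last k vs required): k=1: T vs A ✗; k=2: CT vs AC ✗; k=3: ACT vs ACT ✓; k=4: GACT vs ACTA ✗; k=5: AGACT vs ACTAC ✗; k=6: AAGACT vs ACTACC ✗; k=7: AAAGACT vs ACTACCG ✗.
Only k = 3 is perfect, so the longest perfect 3' overlap is 3.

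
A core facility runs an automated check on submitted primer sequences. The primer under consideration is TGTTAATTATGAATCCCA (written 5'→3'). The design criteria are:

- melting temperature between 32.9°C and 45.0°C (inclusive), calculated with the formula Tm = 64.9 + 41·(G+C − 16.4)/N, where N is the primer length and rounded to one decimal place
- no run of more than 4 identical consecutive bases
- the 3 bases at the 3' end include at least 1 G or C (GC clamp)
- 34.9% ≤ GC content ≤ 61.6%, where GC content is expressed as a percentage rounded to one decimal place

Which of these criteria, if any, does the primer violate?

Base counts: A=6, T=7, G=2, C=3 (length 18).
Tm: Tm = 64.9 + 41·(5 − 16.4)/18 = 38.9°C ✓
homopolymer run: longest run = 3 ✓
GC clamp: 3' end CCA has 2 G/C ✓
GC content: GC 5/18 = 27.8%, outside 34.9–61.6% ✗

Fails: GC content.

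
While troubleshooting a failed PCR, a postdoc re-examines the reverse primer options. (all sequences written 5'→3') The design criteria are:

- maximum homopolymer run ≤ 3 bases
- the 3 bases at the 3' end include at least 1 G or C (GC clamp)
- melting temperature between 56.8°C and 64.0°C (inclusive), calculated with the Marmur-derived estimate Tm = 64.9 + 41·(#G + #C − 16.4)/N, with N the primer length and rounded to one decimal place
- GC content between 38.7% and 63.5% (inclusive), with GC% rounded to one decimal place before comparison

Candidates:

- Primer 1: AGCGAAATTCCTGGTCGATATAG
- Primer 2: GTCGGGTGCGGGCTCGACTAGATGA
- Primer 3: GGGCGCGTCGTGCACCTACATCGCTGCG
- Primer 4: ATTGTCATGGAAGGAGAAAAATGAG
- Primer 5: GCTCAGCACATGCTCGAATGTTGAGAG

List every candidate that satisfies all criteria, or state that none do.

Primer 1 (23 nt, A=7 T=6 G=6 C=4): longest run = 3 ✓; 3' end TAG has 1 G/C ✓; Tm = 64.9 + 41·(10 − 16.4)/23 = 53.5°C, outside 56.8–64.0°C ✗; GC 10/23 = 43.5% ✓ — fails.
Primer 2 (25 nt, A=4 T=5 G=11 C=5): longest run = 3 ✓; 3' end TGA has 1 G/C ✓; Tm = 64.9 + 41·(16 − 16.4)/25 = 64.2°C, outside 56.8–64.0°C ✗; GC 16/25 = 64.0%, outside 38.7–63.5% ✗ — fails.
Primer 3 (28 nt, A=3 T=5 G=10 C=10): longest run = 3 ✓; 3' end GCG has 3 G/C ✓; Tm = 64.9 + 41·(20 − 16.4)/28 = 70.2°C, outside 56.8–64.0°C ✗; GC 20/28 = 71.4%, outside 38.7–63.5% ✗ — fails.
Primer 4 (25 nt, A=11 T=5 G=8 C=1): longest run = 5, exceeds 3 ✗; 3' end GAG has 2 G/C ✓; Tm = 64.9 + 41·(9 − 16.4)/25 = 52.8°C, outside 56.8–64.0°C ✗; GC 9/25 = 36.0%, outside 38.7–63.5% ✗ — fails.
Primer 5 (27 nt, A=7 T=6 G=8 C=6): longest run = 2 ✓; 3' end GAG has 2 G/C ✓; Tm = 64.9 + 41·(14 − 16.4)/27 = 61.3°C ✓; GC 14/27 = 51.9% ✓ — passes.

Primer 5 only.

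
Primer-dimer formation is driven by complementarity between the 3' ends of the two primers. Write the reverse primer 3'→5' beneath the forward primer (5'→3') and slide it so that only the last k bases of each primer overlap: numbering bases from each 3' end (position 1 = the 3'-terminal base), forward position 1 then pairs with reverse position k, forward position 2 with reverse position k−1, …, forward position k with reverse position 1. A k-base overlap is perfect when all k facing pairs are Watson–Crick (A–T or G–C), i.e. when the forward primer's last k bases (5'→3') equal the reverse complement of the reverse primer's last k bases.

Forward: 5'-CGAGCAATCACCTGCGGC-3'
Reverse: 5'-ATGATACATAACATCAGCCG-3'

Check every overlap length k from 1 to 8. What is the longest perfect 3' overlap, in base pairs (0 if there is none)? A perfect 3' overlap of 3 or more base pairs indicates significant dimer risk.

Longest perfect overlap: 4 complementary base pairs; significant dimer risk (threshold 3).

Last 8 bases (5'→3') — forward …CCTGCGGC, reverse …ATCAGCCG.
Reverse complement of the reverse primer's last 8 bases: CGGCTGAT; its first k bases are the reverse complement of the reverse primer's last k bases, so a perfect k-base overlap needs the forward primer's last k bases to equal them.
Comparing (forward last k vs required): k=1: C vs C ✓; k=2: GC vs CG ✗; k=3: GGC vs CGG ✗; k=4: CGGC vs CGGC ✓; k=5: GCGGC vs CGGCT ✗; k=6: TGCGGC vs CGGCTG ✗; k=7: CTGCGGC vs CGGCTGA ✗; k=8: CCTGCGGC vs CGGCTGAT ✗.
Perfect overlaps at k = 1, 4; the largest is 4.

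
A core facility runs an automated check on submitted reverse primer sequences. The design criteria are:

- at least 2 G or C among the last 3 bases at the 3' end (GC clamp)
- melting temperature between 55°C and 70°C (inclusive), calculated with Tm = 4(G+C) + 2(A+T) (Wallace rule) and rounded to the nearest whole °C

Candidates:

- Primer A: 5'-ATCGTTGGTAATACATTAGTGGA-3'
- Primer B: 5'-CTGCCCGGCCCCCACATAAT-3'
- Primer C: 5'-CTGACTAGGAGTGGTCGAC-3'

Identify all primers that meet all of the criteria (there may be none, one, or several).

Primer A (23 nt, A=7 T=8 G=6 C=2): 3' end GGA has 2 G/C ✓; Tm = 2·15 + 4·8 = 62°C ✓ — passes.
Primer B (20 nt, A=4 T=3 G=3 C=10): 3' end AAT has 0 G/C, need ≥2 ✗; Tm = 2·7 + 4·13 = 66°C ✓ — fails.
Primer C (19 nt, A=4 T=4 G=7 C=4): 3' end GAC has 2 G/C ✓; Tm = 2·8 + 4·11 = 60°C ✓ — passes.

Primer A and Primer C.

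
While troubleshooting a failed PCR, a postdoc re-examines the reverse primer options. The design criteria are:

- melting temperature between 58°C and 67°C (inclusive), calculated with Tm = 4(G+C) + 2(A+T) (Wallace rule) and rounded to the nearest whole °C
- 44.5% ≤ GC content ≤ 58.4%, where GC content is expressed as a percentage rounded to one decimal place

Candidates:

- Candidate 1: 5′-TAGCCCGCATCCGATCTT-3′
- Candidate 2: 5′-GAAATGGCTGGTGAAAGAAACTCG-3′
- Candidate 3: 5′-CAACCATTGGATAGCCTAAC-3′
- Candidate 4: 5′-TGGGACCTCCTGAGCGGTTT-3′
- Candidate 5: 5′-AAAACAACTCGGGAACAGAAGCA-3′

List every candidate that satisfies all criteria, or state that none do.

Candidate 3 only.

Candidate 1 (18 nt, A=3 T=5 G=3 C=7): Tm = 2·8 + 4·10 = 56°C, outside 58–67°C ✗; GC 10/18 = 55.6% ✓ — fails.
Candidate 2 (24 nt, A=9 T=4 G=8 C=3): Tm = 2·13 + 4·11 = 70°C, outside 58–67°C ✗; GC 11/24 = 45.8% ✓ — fails.
Candidate 3 (20 nt, A=7 T=4 G=3 C=6): Tm = 2·11 + 4·9 = 58°C ✓; GC 9/20 = 45.0% ✓ — passes.
Candidate 4 (20 nt, A=2 T=6 G=7 C=5): Tm = 2·8 + 4·12 = 64°C ✓; GC 12/20 = 60.0%, outside 44.5–58.4% ✗ — fails.
Candidate 5 (23 nt, A=12 T=1 G=5 C=5): Tm = 2·13 + 4·10 = 66°C ✓; GC 10/23 = 43.5%, outside 44.5–58.4% ✗ — fails.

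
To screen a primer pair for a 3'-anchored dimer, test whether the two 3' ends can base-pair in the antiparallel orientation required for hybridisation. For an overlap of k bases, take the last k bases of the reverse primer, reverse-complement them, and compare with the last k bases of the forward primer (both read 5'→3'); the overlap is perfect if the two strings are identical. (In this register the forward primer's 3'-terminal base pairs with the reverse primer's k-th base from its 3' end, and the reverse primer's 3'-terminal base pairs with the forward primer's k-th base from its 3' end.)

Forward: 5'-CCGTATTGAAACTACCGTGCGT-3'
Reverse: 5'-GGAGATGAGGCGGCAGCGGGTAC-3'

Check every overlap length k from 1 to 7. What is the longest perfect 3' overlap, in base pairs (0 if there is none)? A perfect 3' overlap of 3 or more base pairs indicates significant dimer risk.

Last 7 bases (5'→3') — forward …CGTGCGT, reverse …CGGGTAC.
Reverse complement of the reverse primer's last 7 bases: GTACCCG; its first k bases are the reverse complement of the reverse primer's last k bases, so a perfect k-base overlap needs the forward primer's last k bases to equal them.
Comparing (forward last k vs required): k=1: T vs G ✗; k=2: GT vs GT ✓; k=3: CGT vs GTA ✗; k=4: GCGT vs GTAC ✗; k=5: TGCGT vs GTACC ✗; k=6: GTGCGT vs GTACCC ✗; k=7: CGTGCGT vs GTACCCG ✗.
Only k = 2 is perfect, so the longest perfect 3' overlap is 2.

Longest perfect overlap: 2 complementary base pairs; below the dimer-risk threshold (threshold 3).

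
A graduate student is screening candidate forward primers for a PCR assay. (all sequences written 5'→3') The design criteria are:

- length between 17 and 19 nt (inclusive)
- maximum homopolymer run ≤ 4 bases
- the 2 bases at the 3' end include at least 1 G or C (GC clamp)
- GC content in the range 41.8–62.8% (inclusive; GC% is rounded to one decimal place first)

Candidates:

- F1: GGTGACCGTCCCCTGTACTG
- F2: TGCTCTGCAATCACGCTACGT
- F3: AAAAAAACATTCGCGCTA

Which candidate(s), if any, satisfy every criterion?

F1 (20 nt, A=2 T=5 G=6 C=7): length 20, outside 17–19 ✗; longest run = 4 ✓; 3' end TG has 1 G/C ✓; GC 13/20 = 65.0%, outside 41.8–62.8% ✗ — fails.
F2 (21 nt, A=4 T=6 G=4 C=7): length 21, outside 17–19 ✗; longest run = 2 ✓; 3' end GT has 1 G/C ✓; GC 11/21 = 52.4% ✓ — fails.
F3 (18 nt, A=9 T=3 G=2 C=4): length 18 ✓; longest run = 7, exceeds 4 ✗; 3' end TA has 0 G/C, need ≥1 ✗; GC 6/18 = 33.3%, outside 41.8–62.8% ✗ — fails.

None of the candidates satisfy all criteria.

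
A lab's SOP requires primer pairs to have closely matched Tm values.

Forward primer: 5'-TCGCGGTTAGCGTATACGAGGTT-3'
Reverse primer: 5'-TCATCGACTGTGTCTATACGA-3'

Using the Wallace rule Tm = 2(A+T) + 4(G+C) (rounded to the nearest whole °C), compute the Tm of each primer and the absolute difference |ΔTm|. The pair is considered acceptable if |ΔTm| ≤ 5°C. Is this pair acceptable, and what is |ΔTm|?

Forward: A=4 T=7 G=8 C=4 → Tm = 2·11 + 4·12 = 70°C.
Reverse: A=5 T=7 G=4 C=5 → Tm = 2·12 + 4·9 = 60°C.
|ΔTm| = |70 − 60| = 10°C, > 5°C.

|ΔTm| = 10°C; the pair is not acceptable.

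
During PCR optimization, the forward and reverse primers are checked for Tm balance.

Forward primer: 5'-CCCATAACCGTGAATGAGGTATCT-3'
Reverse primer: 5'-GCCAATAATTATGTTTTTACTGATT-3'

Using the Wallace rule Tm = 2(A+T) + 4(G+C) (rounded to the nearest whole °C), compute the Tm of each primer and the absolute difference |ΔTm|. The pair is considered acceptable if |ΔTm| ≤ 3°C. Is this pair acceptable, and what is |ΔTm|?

|ΔTm| = 8°C; the pair is not acceptable.

Forward: A=7 T=6 G=5 C=6 → Tm = 2·13 + 4·11 = 70°C.
Reverse: A=7 T=12 G=3 C=3 → Tm = 2·19 + 4·6 = 62°C.
|ΔTm| = |70 − 62| = 8°C, > 3°C.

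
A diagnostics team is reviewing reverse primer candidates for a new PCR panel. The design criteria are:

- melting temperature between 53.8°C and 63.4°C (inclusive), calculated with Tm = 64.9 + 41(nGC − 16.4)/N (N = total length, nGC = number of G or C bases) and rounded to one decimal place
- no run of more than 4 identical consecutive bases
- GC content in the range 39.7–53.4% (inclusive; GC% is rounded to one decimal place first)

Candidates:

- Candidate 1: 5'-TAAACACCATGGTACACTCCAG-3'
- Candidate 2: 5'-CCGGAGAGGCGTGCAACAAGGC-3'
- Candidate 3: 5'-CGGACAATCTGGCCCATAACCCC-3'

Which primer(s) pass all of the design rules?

Candidate 1 (22 nt, A=8 T=4 G=3 C=7): Tm = 64.9 + 41·(10 − 16.4)/22 = 53.0°C, outside 53.8–63.4°C ✗; longest run = 3 ✓; GC 10/22 = 45.5% ✓ — fails.
Candidate 2 (22 nt, A=6 T=1 G=9 C=6): Tm = 64.9 + 41·(15 − 16.4)/22 = 62.3°C ✓; longest run = 2 ✓; GC 15/22 = 68.2%, outside 39.7–53.4% ✗ — fails.
Candidate 3 (23 nt, A=6 T=3 G=4 C=10): Tm = 64.9 + 41·(14 − 16.4)/23 = 60.6°C ✓; longest run = 4 ✓; GC 14/23 = 60.9%, outside 39.7–53.4% ✗ — fails.

None of the candidates satisfy all criteria.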